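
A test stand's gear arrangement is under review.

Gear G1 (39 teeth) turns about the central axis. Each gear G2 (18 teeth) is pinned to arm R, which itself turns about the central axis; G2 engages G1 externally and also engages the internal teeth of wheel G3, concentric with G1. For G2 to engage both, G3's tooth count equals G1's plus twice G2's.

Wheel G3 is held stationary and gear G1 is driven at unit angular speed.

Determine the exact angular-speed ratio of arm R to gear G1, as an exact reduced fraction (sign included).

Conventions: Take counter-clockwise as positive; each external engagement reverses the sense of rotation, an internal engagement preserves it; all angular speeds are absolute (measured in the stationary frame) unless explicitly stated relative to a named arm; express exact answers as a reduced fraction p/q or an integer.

planetary set (39T centre, 18T on arm, 75T internal) — Willis relation
ring teeth: 39 + 2·18 = 75
39(ω_sun−ω_arm) = −75(ω_ring−ω_arm),  ω_ring = 0, ω_sun = 1
39(1−ω_arm) = −75(0−ω_arm)  ⇒  114·ω_arm = 39  ⇒  ω_arm = 13/38
ω_out/ω_in = 13/38

13/38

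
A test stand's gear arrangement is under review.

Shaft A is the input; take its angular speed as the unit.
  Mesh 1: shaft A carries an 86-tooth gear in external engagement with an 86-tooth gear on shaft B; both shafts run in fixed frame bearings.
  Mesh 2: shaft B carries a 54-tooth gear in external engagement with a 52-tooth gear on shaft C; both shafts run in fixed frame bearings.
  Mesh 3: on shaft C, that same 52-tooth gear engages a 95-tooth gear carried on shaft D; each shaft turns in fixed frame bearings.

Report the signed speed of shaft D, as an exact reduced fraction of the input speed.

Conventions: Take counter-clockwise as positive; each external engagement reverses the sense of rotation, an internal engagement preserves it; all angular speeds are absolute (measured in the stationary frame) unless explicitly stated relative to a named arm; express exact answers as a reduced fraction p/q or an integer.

3-mesh fixed-axis compound train (all bearings frame-fixed)
mesh 1 [86T→86T]: |ω|/ω_in = 1×86/86 = 1, sense flips to −
mesh 2 [54T→52T]: |ω|/ω_in = 1×54/52 = 27/26, sense flips to +
mesh 3 [52T→95T]: |ω|/ω_in = (27/26)×52/95 = 54/95, sense flips to −
signed output speed (× input speed) = -54/95

-54/95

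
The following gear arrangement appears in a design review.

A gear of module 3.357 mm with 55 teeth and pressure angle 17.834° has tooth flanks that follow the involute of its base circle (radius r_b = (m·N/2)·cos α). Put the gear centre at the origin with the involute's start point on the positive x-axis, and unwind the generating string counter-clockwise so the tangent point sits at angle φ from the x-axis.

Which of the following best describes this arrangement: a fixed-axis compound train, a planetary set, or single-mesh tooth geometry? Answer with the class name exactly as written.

single-mesh involute tooth geometry (55T wheel at module 3.357)
classification: single-mesh tooth geometry

single-mesh tooth geometry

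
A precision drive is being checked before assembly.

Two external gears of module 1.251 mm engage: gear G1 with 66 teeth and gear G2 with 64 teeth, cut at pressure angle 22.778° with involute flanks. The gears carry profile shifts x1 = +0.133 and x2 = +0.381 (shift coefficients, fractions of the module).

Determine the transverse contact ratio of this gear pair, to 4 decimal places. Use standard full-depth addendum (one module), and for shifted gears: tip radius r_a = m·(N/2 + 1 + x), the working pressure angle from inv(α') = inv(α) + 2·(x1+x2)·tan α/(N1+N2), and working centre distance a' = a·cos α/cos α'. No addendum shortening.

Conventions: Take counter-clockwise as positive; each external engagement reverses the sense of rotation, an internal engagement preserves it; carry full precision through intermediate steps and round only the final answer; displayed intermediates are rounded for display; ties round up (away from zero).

1.6035

class = single-mesh tooth geometry [involute pair 66T × 64T, m = 1.251]
base radii: r_b1 = 38.063416, r_b2 = 36.909980
tip radii: r_a1 = 42.700383, r_a2 = 41.759631
inv(α') = inv(22.778°) + 2·(+0.133+0.381)·tan α/(66+64) = 0.02567896  ⇒  α' = 23.80435°
a' = a·cos α / cos α' = 81.3150·cos 22.778°/cos 23.80435° = 81.944494
action lengths: √(r_a1²−r_b1²) = 19.351978, √(r_a2²−r_b2²) = 19.532542
base pitch p_b = π·m·cos α = 3.623629
CR = (19.351978 + 19.532542 − 81.944494·sin 23.80435°)/3.623629 = 1.603506
contact ratio ≈ 1.6035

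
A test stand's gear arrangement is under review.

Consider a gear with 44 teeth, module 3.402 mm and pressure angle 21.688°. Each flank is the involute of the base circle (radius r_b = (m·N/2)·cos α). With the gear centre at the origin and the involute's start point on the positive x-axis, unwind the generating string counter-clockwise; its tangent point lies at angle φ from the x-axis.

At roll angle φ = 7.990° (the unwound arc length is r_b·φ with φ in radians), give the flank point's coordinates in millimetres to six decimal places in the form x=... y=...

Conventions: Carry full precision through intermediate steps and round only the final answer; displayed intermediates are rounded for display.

single-mesh involute tooth geometry (44T wheel at module 3.402)
pitch radius r_p = m·N/2 = 3.402·44/2 = 74.844000
base radius r_b = r_p·cos α = 74.844000·cos 21.688° = 69.545793
roll angle φ = 7.990° = 0.13945181 rad
x = r_b·(cos φ + φ·sin φ) = 70.218730
y = r_b·(sin φ − φ·cos φ) = 0.062745

x=70.218730 y=0.062745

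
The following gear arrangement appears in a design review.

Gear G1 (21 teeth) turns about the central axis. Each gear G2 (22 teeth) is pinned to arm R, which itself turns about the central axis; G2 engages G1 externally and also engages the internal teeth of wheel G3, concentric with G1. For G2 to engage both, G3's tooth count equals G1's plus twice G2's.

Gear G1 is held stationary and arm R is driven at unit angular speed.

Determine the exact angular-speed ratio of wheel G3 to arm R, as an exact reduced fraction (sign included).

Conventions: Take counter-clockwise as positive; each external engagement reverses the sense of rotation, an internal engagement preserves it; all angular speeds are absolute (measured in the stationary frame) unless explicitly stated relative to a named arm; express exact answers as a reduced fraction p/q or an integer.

86/65

class = planetary set [G3 = 21+2·22 = 65; Willis about the carrier]
ring teeth: 21 + 2·22 = 65
21(ω_sun−ω_arm) = −65(ω_ring−ω_arm),  ω_sun = 0, ω_arm = 1
ω_ring = 1 − (21/65)(0−1) = 86/65
ω_out/ω_in = 86/65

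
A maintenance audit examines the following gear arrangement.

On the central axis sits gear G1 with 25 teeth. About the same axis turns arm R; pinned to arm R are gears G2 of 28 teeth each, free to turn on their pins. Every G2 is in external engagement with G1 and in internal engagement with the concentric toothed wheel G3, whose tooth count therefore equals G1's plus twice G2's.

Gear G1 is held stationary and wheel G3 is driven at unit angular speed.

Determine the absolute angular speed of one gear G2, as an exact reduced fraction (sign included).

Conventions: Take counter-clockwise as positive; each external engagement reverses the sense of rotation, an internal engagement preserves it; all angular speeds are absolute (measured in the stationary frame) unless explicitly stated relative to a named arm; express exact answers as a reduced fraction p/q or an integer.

81/56

topology: planetary set — G1 25T / G2 28T / G3 81T, arm = carrier (Willis)
ring teeth: 25 + 2·28 = 81
25(ω_sun−ω_arm) = −81(ω_ring−ω_arm),  ω_sun = 0, ω_ring = 1
25(0−ω_arm) = −81(1−ω_arm)  ⇒  106·ω_arm = 81  ⇒  ω_arm = 81/106
sun–planet mesh: 25·(0−81/106) = −28·(ω_p−ω_arm)  ⇒  ω_p−ω_arm = 2025/2968
ω_p = 81/106 + 2025/2968 = 81/56
exact speed ratio = 81/56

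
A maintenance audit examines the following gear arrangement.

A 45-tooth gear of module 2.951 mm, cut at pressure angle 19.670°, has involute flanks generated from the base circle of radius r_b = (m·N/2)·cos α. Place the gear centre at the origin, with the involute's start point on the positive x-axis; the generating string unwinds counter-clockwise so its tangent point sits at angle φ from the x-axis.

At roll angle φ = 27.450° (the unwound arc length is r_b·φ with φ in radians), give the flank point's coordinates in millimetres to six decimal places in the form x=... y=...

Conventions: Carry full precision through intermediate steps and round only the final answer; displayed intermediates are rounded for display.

class = single-mesh tooth geometry [base-circle involute, m = 2.951, 45T]
pitch radius r_p = m·N/2 = 2.951·45/2 = 66.397500
base radius r_b = r_p·cos α = 66.397500·cos 19.670° = 62.523001
roll angle φ = 27.450° = 0.47909288 rad
x = r_b·(cos φ + φ·sin φ) = 69.291928
y = r_b·(sin φ − φ·cos φ) = 2.239631

x=69.291928 y=2.239631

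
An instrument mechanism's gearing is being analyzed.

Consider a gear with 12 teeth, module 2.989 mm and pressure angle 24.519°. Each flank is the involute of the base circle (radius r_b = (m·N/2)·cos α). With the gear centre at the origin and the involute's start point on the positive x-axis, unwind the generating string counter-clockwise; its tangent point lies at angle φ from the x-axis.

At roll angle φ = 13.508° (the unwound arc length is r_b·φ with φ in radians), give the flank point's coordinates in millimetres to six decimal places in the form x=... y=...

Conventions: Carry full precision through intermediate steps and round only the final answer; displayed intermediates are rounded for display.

recognized (one wheel, involute flank): single-mesh tooth geometry, m = 2.989, N = 12
pitch radius r_p = m·N/2 = 2.989·12/2 = 17.934000
base radius r_b = r_p·cos α = 17.934000·cos 24.519° = 16.316778
roll angle φ = 13.508° = 0.23575908 rad
x = r_b·(cos φ + φ·sin φ) = 16.763959
y = r_b·(sin φ − φ·cos φ) = 0.070877

x=16.763959 y=0.070877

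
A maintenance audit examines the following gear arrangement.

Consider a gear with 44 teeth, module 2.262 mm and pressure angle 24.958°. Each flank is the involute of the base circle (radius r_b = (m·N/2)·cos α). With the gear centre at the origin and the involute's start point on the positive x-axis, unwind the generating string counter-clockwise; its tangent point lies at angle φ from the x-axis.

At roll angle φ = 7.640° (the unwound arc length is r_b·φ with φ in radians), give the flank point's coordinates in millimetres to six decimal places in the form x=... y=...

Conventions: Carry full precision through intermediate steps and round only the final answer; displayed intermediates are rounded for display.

x=45.516222 y=0.035592

topology: single-mesh involute geometry — m = 2.262, N = 44
pitch radius r_p = m·N/2 = 2.262·44/2 = 49.764000
base radius r_b = r_p·cos α = 49.764000·cos 24.958° = 45.116905
roll angle φ = 7.640° = 0.13334315 rad
x = r_b·(cos φ + φ·sin φ) = 45.516222
y = r_b·(sin φ − φ·cos φ) = 0.035592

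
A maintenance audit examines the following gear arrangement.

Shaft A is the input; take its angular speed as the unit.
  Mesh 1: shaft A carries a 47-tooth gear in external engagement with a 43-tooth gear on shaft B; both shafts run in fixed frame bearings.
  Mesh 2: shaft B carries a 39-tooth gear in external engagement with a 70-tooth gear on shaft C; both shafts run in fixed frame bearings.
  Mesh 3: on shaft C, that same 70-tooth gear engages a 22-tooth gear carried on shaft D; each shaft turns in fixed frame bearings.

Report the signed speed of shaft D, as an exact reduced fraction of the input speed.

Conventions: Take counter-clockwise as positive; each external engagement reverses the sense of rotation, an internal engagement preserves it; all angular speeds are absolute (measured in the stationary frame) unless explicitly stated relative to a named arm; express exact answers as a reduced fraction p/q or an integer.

3-mesh fixed-axis compound train (all bearings frame-fixed)
mesh 1 [47T→43T]: |ω|/ω_in = 1×47/43 = 47/43, sense flips to −
mesh 2 [39T→70T]: |ω|/ω_in = (47/43)×39/70 = 1833/3010, sense flips to +
mesh 3 [70T→22T]: |ω|/ω_in = (1833/3010)×70/22 = 1833/946, sense flips to −
signed output speed (× input speed) = -1833/946

-1833/946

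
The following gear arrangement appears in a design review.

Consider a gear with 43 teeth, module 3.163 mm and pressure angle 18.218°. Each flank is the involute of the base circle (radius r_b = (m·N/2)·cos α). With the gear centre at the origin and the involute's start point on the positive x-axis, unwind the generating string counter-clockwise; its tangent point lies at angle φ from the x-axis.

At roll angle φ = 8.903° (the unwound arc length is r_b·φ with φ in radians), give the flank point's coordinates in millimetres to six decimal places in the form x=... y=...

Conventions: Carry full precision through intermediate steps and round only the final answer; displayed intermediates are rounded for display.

x=65.370829 y=0.080589

class = single-mesh tooth geometry [base-circle involute, m = 3.163, 43T]
pitch radius r_p = m·N/2 = 3.163·43/2 = 68.004500
base radius r_b = r_p·cos α = 68.004500·cos 18.218° = 64.595698
roll angle φ = 8.903° = 0.15538666 rad
x = r_b·(cos φ + φ·sin φ) = 65.370829
y = r_b·(sin φ − φ·cos φ) = 0.080589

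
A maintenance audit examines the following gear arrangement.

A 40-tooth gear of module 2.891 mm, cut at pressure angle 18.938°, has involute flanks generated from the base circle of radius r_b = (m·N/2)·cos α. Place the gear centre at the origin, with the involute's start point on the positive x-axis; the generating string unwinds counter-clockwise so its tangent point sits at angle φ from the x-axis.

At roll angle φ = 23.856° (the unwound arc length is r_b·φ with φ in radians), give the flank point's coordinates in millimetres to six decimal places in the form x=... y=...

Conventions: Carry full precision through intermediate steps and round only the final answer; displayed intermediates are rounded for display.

x=59.227296 y=1.293200

topology: single-mesh involute geometry — m = 2.891, N = 40
pitch radius r_p = m·N/2 = 2.891·40/2 = 57.820000
base radius r_b = r_p·cos α = 57.820000·cos 18.938° = 54.690222
roll angle φ = 23.856° = 0.41636575 rad
x = r_b·(cos φ + φ·sin φ) = 59.227296
y = r_b·(sin φ − φ·cos φ) = 1.293200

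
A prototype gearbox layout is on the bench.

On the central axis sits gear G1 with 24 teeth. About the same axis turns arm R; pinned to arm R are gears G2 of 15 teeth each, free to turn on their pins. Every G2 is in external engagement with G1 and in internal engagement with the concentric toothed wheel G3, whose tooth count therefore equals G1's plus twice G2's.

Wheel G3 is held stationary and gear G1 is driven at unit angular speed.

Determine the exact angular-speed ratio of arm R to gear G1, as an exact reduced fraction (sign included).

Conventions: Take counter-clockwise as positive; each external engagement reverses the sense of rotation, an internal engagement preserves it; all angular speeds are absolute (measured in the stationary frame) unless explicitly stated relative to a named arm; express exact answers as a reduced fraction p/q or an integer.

4/13

planetary set (24T centre, 15T on arm, 54T internal) — Willis relation
ring teeth: 24 + 2·15 = 54
24(ω_sun−ω_arm) = −54(ω_ring−ω_arm),  ω_ring = 0, ω_sun = 1
24(1−ω_arm) = −54(0−ω_arm)  ⇒  78·ω_arm = 24  ⇒  ω_arm = 4/13
ω_out/ω_in = 4/13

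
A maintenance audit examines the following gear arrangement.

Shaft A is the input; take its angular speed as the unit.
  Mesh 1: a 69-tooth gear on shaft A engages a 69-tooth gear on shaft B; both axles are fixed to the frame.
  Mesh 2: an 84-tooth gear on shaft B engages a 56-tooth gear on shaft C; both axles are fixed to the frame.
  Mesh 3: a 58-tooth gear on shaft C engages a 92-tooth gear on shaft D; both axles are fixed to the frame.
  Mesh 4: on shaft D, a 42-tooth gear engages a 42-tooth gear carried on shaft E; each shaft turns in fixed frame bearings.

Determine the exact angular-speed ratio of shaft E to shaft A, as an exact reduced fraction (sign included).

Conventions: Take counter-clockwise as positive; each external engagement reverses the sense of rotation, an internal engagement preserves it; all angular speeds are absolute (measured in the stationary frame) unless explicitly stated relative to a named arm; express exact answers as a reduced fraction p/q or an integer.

87/92

class = fixed-axis compound train [4 meshes; 4 ratios multiply, 4 sense flips]
mesh 1 [69T→69T]: running ratio 1, sense −
mesh 2 [84T→56T]: running ratio 3/2, sense +
mesh 3 [58T→92T]: running ratio 87/92, sense −
mesh 4 [42T→42T]: running ratio 87/92, sense +
ω_out/ω_in = 87/92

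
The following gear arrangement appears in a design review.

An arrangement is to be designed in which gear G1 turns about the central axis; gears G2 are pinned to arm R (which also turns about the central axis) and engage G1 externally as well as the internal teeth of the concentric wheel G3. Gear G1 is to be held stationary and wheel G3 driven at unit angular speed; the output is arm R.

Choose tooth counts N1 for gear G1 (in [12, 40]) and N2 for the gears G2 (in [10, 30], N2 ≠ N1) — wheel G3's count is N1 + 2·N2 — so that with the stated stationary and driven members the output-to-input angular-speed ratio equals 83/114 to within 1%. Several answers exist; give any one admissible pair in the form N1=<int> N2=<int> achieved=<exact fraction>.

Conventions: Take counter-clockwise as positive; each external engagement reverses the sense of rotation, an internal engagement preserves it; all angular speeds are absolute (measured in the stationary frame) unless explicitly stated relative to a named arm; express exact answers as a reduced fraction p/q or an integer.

N1=31 N2=26 achieved=83/114

topology: planetary set — design target 83/114, arm = carrier (Willis)
Willis with ω_sun = 0: ω_arm/ω_ring = N3/(N1+N3); set equal to 83/114  ⇒  N3/N1 = (83/114)/(1 − 83/114) = 83/31
N3 = N1 + 2·N2  ⇒  N2/N1 = (N3/N1 − 1)/2 = (83/31 − 1)/2 = 26/31
smallest multiple with N1 ≥ 12 and N2 ≥ 10: k = 1  ⇒  N1 = 1·31 = 31, N2 = 1·26 = 26 (N1 ≤ 40, N2 ≤ 30, N2 ≠ N1 ✓), N3 = 31 + 2·26 = 83
check: N3/(N1+N3) with N1 = 31, N3 = 83 gives 83/114; |achieved − target| = 0 ≤ 83/11400 ✓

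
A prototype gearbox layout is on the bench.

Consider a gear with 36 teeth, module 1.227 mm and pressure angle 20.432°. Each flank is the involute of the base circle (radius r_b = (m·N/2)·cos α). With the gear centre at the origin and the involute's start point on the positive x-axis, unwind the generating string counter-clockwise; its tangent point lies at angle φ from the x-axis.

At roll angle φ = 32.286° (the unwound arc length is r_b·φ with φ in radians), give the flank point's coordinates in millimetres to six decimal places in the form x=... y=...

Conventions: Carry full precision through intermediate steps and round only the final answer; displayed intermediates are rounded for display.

topology: single-mesh involute geometry — m = 1.227, N = 36
pitch radius r_p = m·N/2 = 1.227·36/2 = 22.086000
base radius r_b = r_p·cos α = 22.086000·cos 20.432° = 20.696507
roll angle φ = 32.286° = 0.56349700 rad
x = r_b·(cos φ + φ·sin φ) = 23.726102
y = r_b·(sin φ − φ·cos φ) = 1.195632

x=23.726102 y=1.195632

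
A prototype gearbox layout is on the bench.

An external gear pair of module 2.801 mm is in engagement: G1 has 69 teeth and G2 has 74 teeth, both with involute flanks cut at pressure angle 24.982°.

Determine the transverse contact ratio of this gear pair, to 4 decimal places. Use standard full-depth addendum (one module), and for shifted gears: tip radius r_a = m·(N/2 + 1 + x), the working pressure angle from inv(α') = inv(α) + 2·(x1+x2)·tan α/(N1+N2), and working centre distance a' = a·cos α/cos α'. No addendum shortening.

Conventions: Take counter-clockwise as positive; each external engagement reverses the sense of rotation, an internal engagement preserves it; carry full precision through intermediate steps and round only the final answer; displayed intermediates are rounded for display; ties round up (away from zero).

1.5699

single-mesh involute tooth geometry (69T engaging 74T at module 2.801)
base radii: r_b1 = 87.593426, r_b2 = 93.940775
tip radii: r_a1 = 99.435500, r_a2 = 106.438000
no profile shift: α' = α, a' = a
action lengths: √(r_a1²−r_b1²) = 47.061773, √(r_a2²−r_b2²) = 50.041768
base pitch p_b = π·m·cos α = 7.976315
CR = (47.061773 + 50.041768 − 200.271500·sin 24.98200°)/7.976315 = 1.569920
contact ratio ≈ 1.5699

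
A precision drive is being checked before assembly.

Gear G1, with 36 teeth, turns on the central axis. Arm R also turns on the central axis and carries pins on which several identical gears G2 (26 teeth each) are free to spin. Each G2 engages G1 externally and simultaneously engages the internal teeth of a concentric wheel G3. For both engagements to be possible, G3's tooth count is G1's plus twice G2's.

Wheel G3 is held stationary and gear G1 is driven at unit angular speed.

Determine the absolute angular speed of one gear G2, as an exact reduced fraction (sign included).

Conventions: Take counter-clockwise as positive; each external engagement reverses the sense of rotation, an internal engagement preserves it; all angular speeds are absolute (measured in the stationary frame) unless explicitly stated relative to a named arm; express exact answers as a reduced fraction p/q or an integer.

-9/13

topology: planetary set — G1 36T / G2 26T / G3 88T, arm = carrier (Willis)
ring teeth: 36 + 2·26 = 88
36(ω_sun−ω_arm) = −88(ω_ring−ω_arm),  ω_ring = 0, ω_sun = 1
36(1−ω_arm) = −88(0−ω_arm)  ⇒  124·ω_arm = 36  ⇒  ω_arm = 9/31
sun–planet mesh: 36·(1−9/31) = −26·(ω_p−ω_arm)  ⇒  ω_p−ω_arm = -396/403
ω_p = 9/31 − 396/403 = -9/13
exact speed ratio = -9/13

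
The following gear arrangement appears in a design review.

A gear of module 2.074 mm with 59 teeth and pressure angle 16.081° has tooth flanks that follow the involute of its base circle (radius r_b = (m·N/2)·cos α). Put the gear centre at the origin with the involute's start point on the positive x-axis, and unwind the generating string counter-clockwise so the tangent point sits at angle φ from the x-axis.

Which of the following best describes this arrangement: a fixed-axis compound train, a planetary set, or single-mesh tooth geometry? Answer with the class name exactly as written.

single-mesh tooth geometry

single-mesh involute tooth geometry (59T wheel at module 2.074)
classification: single-mesh tooth geometry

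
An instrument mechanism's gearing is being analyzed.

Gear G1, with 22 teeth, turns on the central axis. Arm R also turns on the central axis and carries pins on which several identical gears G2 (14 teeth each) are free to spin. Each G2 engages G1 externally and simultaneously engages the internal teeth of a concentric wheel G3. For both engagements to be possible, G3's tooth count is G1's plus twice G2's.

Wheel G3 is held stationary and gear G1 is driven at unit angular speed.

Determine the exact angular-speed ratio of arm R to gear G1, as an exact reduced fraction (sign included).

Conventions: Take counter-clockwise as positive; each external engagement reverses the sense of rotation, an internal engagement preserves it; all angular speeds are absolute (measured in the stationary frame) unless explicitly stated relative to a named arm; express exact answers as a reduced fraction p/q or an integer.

11/36

class = planetary set [G3 = 22+2·14 = 50; Willis about the carrier]
ring teeth: 22 + 2·14 = 50
22(ω_sun−ω_arm) = −50(ω_ring−ω_arm),  ω_ring = 0, ω_sun = 1
22(1−ω_arm) = −50(0−ω_arm)  ⇒  72·ω_arm = 22  ⇒  ω_arm = 11/36
ω_out/ω_in = 11/36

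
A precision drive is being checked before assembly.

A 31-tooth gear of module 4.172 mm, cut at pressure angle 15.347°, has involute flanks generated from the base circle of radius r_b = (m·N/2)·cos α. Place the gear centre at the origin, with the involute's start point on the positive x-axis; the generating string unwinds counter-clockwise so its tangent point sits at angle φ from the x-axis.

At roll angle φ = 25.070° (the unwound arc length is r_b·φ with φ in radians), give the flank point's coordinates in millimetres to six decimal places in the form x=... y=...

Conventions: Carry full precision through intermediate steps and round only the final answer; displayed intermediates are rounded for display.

x=68.046881 y=1.708216

recognized (one wheel, involute flank): single-mesh tooth geometry, m = 4.172, N = 31
pitch radius r_p = m·N/2 = 4.172·31/2 = 64.666000
base radius r_b = r_p·cos α = 64.666000·cos 15.347° = 62.360052
roll angle φ = 25.070° = 0.43755404 rad
x = r_b·(cos φ + φ·sin φ) = 68.046881
y = r_b·(sin φ − φ·cos φ) = 1.708216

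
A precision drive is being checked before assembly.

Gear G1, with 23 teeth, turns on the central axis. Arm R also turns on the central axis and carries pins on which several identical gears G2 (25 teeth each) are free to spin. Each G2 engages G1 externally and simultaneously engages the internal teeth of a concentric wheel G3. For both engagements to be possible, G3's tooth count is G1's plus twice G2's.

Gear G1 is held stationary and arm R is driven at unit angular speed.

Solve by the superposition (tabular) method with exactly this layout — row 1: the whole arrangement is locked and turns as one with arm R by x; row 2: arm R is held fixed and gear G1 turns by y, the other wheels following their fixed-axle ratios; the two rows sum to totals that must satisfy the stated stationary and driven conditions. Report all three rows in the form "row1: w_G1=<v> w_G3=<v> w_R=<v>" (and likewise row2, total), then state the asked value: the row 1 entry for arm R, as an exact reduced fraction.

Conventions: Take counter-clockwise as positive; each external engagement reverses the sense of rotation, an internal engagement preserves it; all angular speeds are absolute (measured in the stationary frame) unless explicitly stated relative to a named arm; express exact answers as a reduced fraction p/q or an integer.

recognized (axles ride arm R): planetary set, 23/25/73 teeth
row 1: whole set turns with the arm by x
row 2: sun turns y, ring = −(23/73)·y, arm 0
boundary: total ω_sun = x + y = 0 and total ω_arm = x = 1  ⇒  y = -1, x = 1
row 2 ring = −(23/73)·(-1) = 23/73
totals (row 1 + row 2): sun 1 + (-1) = 0, ring 1 + 23/73 = 96/73, arm 1 + 0 = 1
asked cell (row1, arm) = 1

row1: w_G1=1 w_G3=1 w_R=1
row2: w_G1=-1 w_G3=23/73 w_R=0
total: w_G1=0 w_G3=96/73 w_R=1
asked value: 1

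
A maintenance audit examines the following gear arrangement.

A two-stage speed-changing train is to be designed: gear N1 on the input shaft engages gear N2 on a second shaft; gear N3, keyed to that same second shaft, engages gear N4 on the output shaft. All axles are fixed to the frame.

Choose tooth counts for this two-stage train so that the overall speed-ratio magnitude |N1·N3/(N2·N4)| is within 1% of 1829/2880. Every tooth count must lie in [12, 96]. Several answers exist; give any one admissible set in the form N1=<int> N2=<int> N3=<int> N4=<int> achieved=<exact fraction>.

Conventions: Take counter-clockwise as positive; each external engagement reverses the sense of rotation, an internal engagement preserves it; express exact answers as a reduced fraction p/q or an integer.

N1=31 N2=30 N3=59 N4=96 achieved=1829/2880

2-stage fixed-axis compound train for ratio 1829/2880
target = 1829/2880 in lowest terms: an exact hit needs N1·N3 = k·1829 and N2·N4 = k·2880 for one integer k, every count in [12, 96]; additionally prefer no 1:1 stage (N1 ≠ N2, N3 ≠ N4)
k = 1: N1·N3 = 1829 = 31·59, N2·N4 = 2880 = 30·96
achieved = 31·59/(30·96) = 1829/2880; |achieved − target| = 0 ≤ 1829/288000 ✓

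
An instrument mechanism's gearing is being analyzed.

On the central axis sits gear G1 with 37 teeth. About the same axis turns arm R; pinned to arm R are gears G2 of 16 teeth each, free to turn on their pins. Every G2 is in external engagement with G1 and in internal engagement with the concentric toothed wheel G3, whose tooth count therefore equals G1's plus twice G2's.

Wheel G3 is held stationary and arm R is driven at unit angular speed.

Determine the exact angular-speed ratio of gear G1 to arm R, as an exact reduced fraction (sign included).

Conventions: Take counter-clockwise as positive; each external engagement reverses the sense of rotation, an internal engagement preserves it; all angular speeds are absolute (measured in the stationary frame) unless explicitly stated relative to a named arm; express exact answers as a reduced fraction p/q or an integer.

106/37

planetary set (37T centre, 16T on arm, 69T internal) — Willis relation
ring teeth: 37 + 2·16 = 69
37(ω_sun−ω_arm) = −69(ω_ring−ω_arm),  ω_ring = 0, ω_arm = 1
ω_sun = 1 − (69/37)(0−1) = 106/37
ω_out/ω_in = 106/37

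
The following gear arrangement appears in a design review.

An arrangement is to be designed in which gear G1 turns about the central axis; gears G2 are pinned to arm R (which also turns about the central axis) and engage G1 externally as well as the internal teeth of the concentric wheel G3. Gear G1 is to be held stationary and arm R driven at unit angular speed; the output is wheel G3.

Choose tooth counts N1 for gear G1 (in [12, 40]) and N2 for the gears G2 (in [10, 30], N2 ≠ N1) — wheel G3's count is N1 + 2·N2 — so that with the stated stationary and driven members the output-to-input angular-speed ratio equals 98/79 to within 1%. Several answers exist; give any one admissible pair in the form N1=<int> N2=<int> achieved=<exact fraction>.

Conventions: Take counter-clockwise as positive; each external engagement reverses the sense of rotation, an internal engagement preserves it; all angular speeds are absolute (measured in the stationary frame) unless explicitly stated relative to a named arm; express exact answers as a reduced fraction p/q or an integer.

N1=19 N2=30 achieved=98/79

planetary set to be sized for 98/79 (Willis relation)
Willis with ω_sun = 0: ω_ring/ω_arm = (N1+N3)/N3; set equal to 98/79  ⇒  N3/N1 = 1/(98/79 − 1) = 79/19
N3 = N1 + 2·N2  ⇒  N2/N1 = (N3/N1 − 1)/2 = (79/19 − 1)/2 = 30/19
smallest multiple with N1 ≥ 12 and N2 ≥ 10: k = 1  ⇒  N1 = 1·19 = 19, N2 = 1·30 = 30 (N1 ≤ 40, N2 ≤ 30, N2 ≠ N1 ✓), N3 = 19 + 2·30 = 79
check: (N1+N3)/N3 with N1 = 19, N3 = 79 gives 98/79; |achieved − target| = 0 ≤ 49/3950 ✓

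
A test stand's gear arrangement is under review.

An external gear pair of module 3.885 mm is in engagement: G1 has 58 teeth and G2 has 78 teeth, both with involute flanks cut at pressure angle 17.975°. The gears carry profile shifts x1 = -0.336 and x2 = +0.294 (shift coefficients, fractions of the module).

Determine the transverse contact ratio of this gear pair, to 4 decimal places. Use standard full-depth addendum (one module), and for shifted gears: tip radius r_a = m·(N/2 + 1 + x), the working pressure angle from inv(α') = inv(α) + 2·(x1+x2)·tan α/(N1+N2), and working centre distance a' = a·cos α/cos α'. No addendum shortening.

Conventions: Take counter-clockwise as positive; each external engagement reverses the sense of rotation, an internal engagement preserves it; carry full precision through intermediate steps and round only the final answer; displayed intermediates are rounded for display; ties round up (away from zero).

single-mesh involute tooth geometry (58T engaging 78T at module 3.885)
base radii: r_b1 = 107.165963, r_b2 = 144.119744
tip radii: r_a1 = 115.244640, r_a2 = 156.542190
inv(α') = inv(17.975°) + 2·(-0.336+0.294)·tan α/(58+78) = 0.01051405  ⇒  α' = 17.86521°
a' = a·cos α / cos α' = 264.1800·cos 17.975°/cos 17.86521° = 264.016347
action lengths: √(r_a1²−r_b1²) = 42.388481, √(r_a2²−r_b2²) = 61.114292
base pitch p_b = π·m·cos α = 11.609373
CR = (42.388481 + 61.114292 − 264.016347·sin 17.86521°)/11.609373 = 1.938793
contact ratio ≈ 1.9388

1.9388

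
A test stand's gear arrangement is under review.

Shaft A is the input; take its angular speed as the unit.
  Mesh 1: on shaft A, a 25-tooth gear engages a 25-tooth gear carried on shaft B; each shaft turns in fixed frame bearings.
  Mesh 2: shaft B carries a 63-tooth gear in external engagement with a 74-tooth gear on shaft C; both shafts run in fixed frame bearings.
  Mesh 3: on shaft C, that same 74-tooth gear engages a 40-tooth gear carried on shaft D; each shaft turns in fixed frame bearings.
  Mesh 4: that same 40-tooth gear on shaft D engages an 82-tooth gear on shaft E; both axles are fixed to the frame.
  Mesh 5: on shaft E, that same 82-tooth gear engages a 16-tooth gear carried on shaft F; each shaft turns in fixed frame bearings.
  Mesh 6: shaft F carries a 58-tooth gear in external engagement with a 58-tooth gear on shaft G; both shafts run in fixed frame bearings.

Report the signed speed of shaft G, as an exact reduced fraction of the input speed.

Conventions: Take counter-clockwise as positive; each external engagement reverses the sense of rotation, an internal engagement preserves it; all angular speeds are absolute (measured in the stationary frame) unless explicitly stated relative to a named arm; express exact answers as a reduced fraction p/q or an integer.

63/16

6-mesh fixed-axis compound train (all bearings frame-fixed)
mesh 1 [25T→25T]: |ω|/ω_in = 1×25/25 = 1, sense flips to −
mesh 2 [63T→74T]: |ω|/ω_in = 1×63/74 = 63/74, sense flips to +
mesh 3 [74T→40T]: |ω|/ω_in = (63/74)×74/40 = 63/40, sense flips to −
mesh 4 [40T→82T]: |ω|/ω_in = (63/40)×40/82 = 63/82, sense flips to +
mesh 5 [82T→16T]: |ω|/ω_in = (63/82)×82/16 = 63/16, sense flips to −
mesh 6 [58T→58T]: |ω|/ω_in = (63/16)×58/58 = 63/16, sense flips to +
signed output speed (× input speed) = 63/16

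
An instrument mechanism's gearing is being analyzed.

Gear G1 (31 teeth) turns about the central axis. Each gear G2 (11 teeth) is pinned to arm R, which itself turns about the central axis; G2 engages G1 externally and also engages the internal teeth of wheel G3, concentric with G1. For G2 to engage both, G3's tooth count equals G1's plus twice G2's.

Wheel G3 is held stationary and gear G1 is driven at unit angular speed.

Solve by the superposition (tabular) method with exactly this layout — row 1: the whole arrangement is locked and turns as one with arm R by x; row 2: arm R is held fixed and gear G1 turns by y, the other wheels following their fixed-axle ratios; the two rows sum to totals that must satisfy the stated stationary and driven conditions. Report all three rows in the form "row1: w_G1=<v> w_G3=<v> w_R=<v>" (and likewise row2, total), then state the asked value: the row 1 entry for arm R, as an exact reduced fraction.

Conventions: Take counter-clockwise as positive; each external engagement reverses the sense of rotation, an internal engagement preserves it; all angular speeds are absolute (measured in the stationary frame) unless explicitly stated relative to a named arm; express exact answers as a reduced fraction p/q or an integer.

class = planetary set [G3 = 31+2·11 = 53; Willis about the carrier]
row 1 (train locked, turned with arm): all members turn x
row 2 — arm fixed, fixed-axis ratios: sun y, ring −(31/53)·y, arm 0
boundary: total ω_ring = x − (31/53)·y = 0 and total ω_sun = x + y = 1  ⇒  y = 53/84, x = 31/84
row 2 ring = −(31/53)·53/84 = -31/84
totals (row 1 + row 2): sun 31/84 + 53/84 = 1, ring 31/84 + (-31/84) = 0, arm 31/84 + 0 = 31/84
asked cell (row1, arm) = 31/84

row1: w_G1=31/84 w_G3=31/84 w_R=31/84
row2: w_G1=53/84 w_G3=-31/84 w_R=0
total: w_G1=1 w_G3=0 w_R=31/84
asked value: 31/84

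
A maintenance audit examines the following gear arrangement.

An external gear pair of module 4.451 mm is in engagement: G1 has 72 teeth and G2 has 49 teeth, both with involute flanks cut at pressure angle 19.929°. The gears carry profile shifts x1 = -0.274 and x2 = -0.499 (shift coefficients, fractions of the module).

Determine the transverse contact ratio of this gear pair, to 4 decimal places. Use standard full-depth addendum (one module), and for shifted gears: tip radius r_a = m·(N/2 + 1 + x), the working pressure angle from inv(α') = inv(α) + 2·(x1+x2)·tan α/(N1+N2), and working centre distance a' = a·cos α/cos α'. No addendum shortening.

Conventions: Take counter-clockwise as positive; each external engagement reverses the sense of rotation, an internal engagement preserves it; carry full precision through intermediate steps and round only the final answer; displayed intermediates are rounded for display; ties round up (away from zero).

topology: single-mesh involute geometry — m = 4.451, 72T/49T pair
base radii: r_b1 = 150.640383, r_b2 = 102.519150
tip radii: r_a1 = 163.467426, r_a2 = 111.279451
inv(α') = inv(19.929°) + 2·(-0.274-0.499)·tan α/(72+49) = 0.01010838  ⇒  α' = 17.63843°
a' = a·cos α / cos α' = 269.2855·cos 19.929°/cos 17.63843° = 265.648279
action lengths: √(r_a1²−r_b1²) = 63.474989, √(r_a2²−r_b2²) = 43.277479
base pitch p_b = π·m·cos α = 13.145853
CR = (63.474989 + 43.277479 − 265.648279·sin 17.63843°)/13.145853 = 1.997483
contact ratio ≈ 1.9975

1.9975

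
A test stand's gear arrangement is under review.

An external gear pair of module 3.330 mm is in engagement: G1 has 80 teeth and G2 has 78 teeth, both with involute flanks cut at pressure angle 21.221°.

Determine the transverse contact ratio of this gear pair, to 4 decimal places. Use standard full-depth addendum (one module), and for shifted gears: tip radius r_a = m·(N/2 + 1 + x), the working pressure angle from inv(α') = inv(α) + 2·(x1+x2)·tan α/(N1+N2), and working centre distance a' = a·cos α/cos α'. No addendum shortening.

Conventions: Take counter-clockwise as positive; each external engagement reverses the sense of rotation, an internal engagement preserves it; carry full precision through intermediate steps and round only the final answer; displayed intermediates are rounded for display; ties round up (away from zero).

1.7532

single-mesh involute tooth geometry (80T engaging 78T at module 3.330)
base radii: r_b1 = 124.167867, r_b2 = 121.063671
tip radii: r_a1 = 136.530000, r_a2 = 133.200000
no profile shift: α' = α, a' = a
action lengths: √(r_a1²−r_b1²) = 56.769548, √(r_a2²−r_b2²) = 55.550226
base pitch p_b = π·m·cos α = 9.752121
CR = (56.769548 + 55.550226 − 263.070000·sin 21.22100°)/9.752121 = 1.753189
contact ratio ≈ 1.7532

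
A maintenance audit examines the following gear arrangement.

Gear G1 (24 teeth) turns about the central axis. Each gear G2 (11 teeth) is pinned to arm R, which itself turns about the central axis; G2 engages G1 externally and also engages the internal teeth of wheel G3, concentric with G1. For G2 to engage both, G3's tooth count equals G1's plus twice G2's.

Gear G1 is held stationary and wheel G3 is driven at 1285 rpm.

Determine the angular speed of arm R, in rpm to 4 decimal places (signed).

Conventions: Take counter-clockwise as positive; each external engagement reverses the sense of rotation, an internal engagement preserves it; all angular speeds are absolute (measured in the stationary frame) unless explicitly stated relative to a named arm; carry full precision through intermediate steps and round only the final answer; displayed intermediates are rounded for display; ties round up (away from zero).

topology: planetary set — G1 24T / G2 11T / G3 46T, arm = carrier (Willis)
normalise by the input: solve with ω_ring = 1, then scale by 1285 rpm
ring teeth: 24 + 2·11 = 46
24(ω_sun−ω_arm) = −46(ω_ring−ω_arm),  ω_sun = 0, ω_ring = 1
24(0−ω_arm) = −46(1−ω_arm)  ⇒  70·ω_arm = 46  ⇒  ω_arm = 23/35
scale: ω_arm = 23/35 × 1285 rpm = +844.4286 rpm

+844.4286 rpm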